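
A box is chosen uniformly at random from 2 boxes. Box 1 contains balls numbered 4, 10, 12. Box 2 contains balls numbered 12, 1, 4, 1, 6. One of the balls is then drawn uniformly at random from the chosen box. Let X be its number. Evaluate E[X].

E[X | box 1] = (4+10+12)/3 = 26/3.
E[X | box 2] = (12+1+4+1+6)/5 = 24/5.
E[X] = (1/2)·(26/3) + (1/2)·(24/5) = 101/15.

101/15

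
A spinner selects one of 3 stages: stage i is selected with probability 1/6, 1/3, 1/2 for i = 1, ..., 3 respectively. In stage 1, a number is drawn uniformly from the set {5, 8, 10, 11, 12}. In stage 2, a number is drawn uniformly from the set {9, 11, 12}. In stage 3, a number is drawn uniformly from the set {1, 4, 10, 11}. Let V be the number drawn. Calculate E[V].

E[V | stage 1] = (5+8+10+11+12)/5 = 46/5.
E[V | stage 2] = (9+11+12)/3 = 32/3.
E[V | stage 3] = (1+4+10+11)/4 = 13/2.
E[V] = (1/6)·(46/5) + (1/3)·(32/3) + (1/2)·(13/2) = 1501/180.

1501/180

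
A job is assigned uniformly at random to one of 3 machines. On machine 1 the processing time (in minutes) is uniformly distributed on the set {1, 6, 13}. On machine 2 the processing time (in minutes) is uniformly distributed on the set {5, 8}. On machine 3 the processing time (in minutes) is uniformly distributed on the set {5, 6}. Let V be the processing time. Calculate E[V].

56/9

E[V | machine 1] = (1+6+13)/3 = 20/3.
E[V | machine 2] = (5+8)/2 = 13/2.
E[V | machine 3] = (5+6)/2 = 11/2.
E[V] = (1/3)·(20/3) + (1/3)·(13/2) + (1/3)·(11/2) = 56/9.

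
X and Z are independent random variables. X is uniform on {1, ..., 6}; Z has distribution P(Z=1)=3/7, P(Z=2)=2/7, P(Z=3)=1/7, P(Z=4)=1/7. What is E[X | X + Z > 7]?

P(X + Z > 7) = 1/6.
Summing X·P(x,y) over outcomes with X + Z > 7 gives 19/21.
E[X | X + Z > 7] = (19/21) / (1/6) = 38/7.

38/7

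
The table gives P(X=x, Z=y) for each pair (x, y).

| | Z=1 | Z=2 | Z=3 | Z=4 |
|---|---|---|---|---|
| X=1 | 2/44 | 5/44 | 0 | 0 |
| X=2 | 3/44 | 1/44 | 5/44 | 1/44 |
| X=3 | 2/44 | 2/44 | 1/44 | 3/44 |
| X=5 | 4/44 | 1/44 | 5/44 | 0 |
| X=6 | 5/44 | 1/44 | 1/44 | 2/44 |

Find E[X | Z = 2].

P(Z = 2) = 5/22.
Σ X·P over the event = 1·(5/44) + 2·(1/44) + 3·(2/44) + 5·(1/44) + 6·(1/44) = 6/11.
E[X | Z = 2] = (6/11) / (5/22) = 12/5.

12/5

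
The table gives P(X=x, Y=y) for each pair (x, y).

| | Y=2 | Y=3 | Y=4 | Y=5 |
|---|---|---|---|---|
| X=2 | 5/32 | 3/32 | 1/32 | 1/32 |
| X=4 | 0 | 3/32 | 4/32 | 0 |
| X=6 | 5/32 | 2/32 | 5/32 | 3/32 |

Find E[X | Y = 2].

4

P(Y = 2) = 5/16.
Summing X·P(X=x,Y=y) over the conditioning event gives 5/4.
E[X | Y = 2] = (5/4) / (5/16) = 4.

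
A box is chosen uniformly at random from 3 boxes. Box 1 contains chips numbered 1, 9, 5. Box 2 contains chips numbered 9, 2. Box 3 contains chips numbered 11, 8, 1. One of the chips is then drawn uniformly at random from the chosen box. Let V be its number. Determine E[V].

E[V | box 1] = (1+9+5)/3 = 5.
E[V | box 2] = (9+2)/2 = 11/2.
E[V | box 3] = (11+8+1)/3 = 20/3.
E[V] = (1/3)·(5) + (1/3)·(11/2) + (1/3)·(20/3) = 103/18.

103/18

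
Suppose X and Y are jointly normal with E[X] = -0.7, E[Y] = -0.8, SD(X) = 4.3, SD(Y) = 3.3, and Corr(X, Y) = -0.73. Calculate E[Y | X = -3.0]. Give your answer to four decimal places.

For a bivariate normal, E[Y | X=x] = μ_Y + ρ·(σ_Y/σ_X)·(x − μ_X).
E[Y | X=-3.0] = -0.8 + (-0.73)·(3.3/4.3)·(-3.0 − (-0.7)) = -0.8 + (-0.56023)·(-2.3) = 0.4885.

0.4885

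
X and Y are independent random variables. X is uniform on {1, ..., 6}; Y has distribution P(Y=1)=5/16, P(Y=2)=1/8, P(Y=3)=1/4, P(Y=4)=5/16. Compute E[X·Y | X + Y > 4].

P(X + Y > 4) = 73/96.
Summing XY·P(x,y) over outcomes with X + Y > 4 gives 269/32.
E[X·Y | X + Y > 4] = (269/32) / (73/96) = 807/73.

807/73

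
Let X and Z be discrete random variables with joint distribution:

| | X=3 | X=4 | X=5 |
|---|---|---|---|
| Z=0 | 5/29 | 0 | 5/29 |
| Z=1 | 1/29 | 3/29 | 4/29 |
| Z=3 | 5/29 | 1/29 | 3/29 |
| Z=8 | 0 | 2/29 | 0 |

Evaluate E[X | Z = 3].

P(Z = 3) = 9/29.
Σ X·P over the event = 3·(5/29) + 4·(1/29) + 5·(3/29) = 34/29.
E[X | Z = 3] = (34/29) / (9/29) = 34/9.

34/9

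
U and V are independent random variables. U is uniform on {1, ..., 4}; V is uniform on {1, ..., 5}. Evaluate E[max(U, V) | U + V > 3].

P(U + V > 3) = 17/20.
Summing max(U,V)·P(x,y) over outcomes with U + V > 3 gives 13/4.
E[max(U, V) | U + V > 3] = (13/4) / (17/20) = 65/17.

65/17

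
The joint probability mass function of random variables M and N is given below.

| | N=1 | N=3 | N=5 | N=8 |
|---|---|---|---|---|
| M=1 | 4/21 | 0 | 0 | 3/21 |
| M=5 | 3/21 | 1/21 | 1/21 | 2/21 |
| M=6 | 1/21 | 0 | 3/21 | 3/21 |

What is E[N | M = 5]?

P(M = 5) = 1/3.
Σ N·P over the event = 1·(3/21) + 3·(1/21) + 5·(1/21) + 8·(2/21) = 9/7.
E[N | M = 5] = (9/7) / (1/3) = 27/7.

27/7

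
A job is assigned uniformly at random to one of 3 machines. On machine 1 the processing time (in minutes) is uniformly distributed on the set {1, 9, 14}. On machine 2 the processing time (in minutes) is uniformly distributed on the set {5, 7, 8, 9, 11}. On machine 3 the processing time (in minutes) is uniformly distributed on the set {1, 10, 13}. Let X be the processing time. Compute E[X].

E[X | machine 1] = (1+9+14)/3 = 8.
E[X | machine 2] = (5+7+8+9+11)/5 = 8.
E[X | machine 3] = (1+10+13)/3 = 8.
By the law of total expectation,
E[X] = (1/3)·(8) + (1/3)·(8) + (1/3)·(8) = 8.

8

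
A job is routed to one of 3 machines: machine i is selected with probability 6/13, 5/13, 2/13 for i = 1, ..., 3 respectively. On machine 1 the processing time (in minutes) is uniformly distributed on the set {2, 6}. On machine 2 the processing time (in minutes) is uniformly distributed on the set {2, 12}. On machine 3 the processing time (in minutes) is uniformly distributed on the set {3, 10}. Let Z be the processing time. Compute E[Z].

72/13

E[Z | machine 1] = (2+6)/2 = 4.
E[Z | machine 2] = (2+12)/2 = 7.
E[Z | machine 3] = (3+10)/2 = 13/2.
E[Z] = (6/13)·(4) + (5/13)·(7) + (2/13)·(13/2) = 72/13.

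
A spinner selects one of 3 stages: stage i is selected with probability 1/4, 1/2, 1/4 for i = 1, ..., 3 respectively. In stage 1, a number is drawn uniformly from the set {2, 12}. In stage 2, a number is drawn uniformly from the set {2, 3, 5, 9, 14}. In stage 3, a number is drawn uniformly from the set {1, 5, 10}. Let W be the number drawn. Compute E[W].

383/60

E[W | stage 1] = (2+12)/2 = 7.
E[W | stage 2] = (2+3+5+9+14)/5 = 33/5.
E[W | stage 3] = (1+5+10)/3 = 16/3.
E[W] = (1/4)·(7) + (1/2)·(33/5) + (1/4)·(16/3) = 383/60.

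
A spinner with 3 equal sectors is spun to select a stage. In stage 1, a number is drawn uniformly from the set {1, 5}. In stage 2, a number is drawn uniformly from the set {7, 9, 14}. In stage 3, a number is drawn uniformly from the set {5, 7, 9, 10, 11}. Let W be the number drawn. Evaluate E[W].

E[W | stage 1] = (1+5)/2 = 3.
E[W | stage 2] = (7+9+14)/3 = 10.
E[W | stage 3] = (5+7+9+10+11)/5 = 42/5.
By the law of total expectation,
E[W] = (1/3)·(3) + (1/3)·(10) + (1/3)·(42/5) = 107/15.

107/15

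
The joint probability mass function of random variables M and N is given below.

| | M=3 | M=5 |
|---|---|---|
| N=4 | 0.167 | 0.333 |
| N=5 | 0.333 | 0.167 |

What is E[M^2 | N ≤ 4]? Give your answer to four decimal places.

P(N ≤ 4) = 0.500.
Σ M^2·P over the event = 9·(0.167) + 25·(0.333) = 9.828.
E[M^2 | N ≤ 4] = (9.828) / (0.500) = 19.6560.

19.6560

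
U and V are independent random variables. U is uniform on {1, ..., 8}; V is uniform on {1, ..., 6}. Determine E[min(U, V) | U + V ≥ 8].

P(U + V ≥ 8) = 9/16.
Summing min(U,V)·P(x,y) over outcomes with U + V ≥ 8 gives 33/16.
E[min(U, V) | U + V ≥ 8] = (33/16) / (9/16) = 11/3.

11/3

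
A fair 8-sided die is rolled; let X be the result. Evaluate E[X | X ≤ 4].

Given X ≤ 4, X is equally likely to be any of {1, 2, 3, 4}.
E[X | X ≤ 4] = (1 + 2 + 3 + 4) / 4 = 5/2.

5/2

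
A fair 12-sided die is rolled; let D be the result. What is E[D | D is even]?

Given D is even, D is equally likely to be any of {2, 4, 6, 8, 10, 12}.
E[D | D is even] = (2 + 4 + 6 + 8 + 10 + 12) / 6 = 7.

7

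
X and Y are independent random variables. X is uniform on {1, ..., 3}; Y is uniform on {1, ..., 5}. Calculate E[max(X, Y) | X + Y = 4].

P(X + Y = 4) = 1/5.
Summing max(X,Y)·P(x,y) over outcomes with X + Y = 4 gives 8/15.
E[max(X, Y) | X + Y = 4] = (8/15) / (1/5) = 8/3.

8/3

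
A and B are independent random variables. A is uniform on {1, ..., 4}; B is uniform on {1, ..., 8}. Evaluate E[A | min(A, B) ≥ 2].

P(min(A, B) ≥ 2) = 21/32.
Summing A·P(x,y) over outcomes with min(A, B) ≥ 2 gives 63/32.
E[A | min(A, B) ≥ 2] = (63/32) / (21/32) = 3.

3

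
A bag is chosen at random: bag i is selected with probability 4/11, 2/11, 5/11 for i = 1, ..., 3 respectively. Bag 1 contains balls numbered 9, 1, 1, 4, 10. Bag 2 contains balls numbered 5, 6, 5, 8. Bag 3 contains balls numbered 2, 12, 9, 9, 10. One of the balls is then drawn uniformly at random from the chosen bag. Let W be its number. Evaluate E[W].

74/11

E[W | bag 1] = (9+1+1+4+10)/5 = 5.
E[W | bag 2] = (5+6+5+8)/4 = 6.
E[W | bag 3] = (2+12+9+9+10)/5 = 42/5.
E[W] = (4/11)·(5) + (2/11)·(6) + (5/11)·(42/5) = 74/11.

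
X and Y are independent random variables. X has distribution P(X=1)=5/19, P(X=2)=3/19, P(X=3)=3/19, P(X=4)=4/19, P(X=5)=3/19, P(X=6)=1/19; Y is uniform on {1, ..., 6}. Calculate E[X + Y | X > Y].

243/38

P(X > Y) = 1/3.
Summing (X+Y)·P(x,y) over outcomes with X > Y gives 81/38.
E[X + Y | X > Y] = (81/38) / (1/3) = 243/38.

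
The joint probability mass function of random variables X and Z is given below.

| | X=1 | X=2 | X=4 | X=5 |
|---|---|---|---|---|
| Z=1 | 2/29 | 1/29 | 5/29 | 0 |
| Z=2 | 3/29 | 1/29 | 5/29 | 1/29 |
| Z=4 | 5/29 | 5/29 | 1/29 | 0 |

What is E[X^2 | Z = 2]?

P(Z = 2) = 10/29.
Σ X^2·P over the event = 1·(3/29) + 4·(1/29) + 16·(5/29) + 25·(1/29) = 112/29.
E[X^2 | Z = 2] = (112/29) / (10/29) = 56/5.

56/5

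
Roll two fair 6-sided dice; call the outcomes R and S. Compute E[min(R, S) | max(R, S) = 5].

25/9

Outcomes with max(R, S) = 5: (1,5), (2,5), (3,5), (4,5), (5,1), (5,2), (5,3), (5,4), (5,5), each with probability 1/36.
E[min(R, S) | max(R, S) = 5] = (1 + 2 + 3 + 4 + 1 + 2 + 3 + 4 + 5) / 9 = 25/9.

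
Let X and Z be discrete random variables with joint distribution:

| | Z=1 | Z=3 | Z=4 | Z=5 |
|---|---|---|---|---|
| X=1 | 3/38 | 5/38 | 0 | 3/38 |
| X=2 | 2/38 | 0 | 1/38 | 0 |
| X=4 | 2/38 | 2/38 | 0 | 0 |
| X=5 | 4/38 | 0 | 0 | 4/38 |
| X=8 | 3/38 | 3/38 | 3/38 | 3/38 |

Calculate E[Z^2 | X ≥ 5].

257/20

P(X ≥ 5) = 10/19.
Summing Z^2·P(X=x,Z=y) over the conditioning event gives 257/38.
E[Z^2 | X ≥ 5] = (257/38) / (10/19) = 257/20.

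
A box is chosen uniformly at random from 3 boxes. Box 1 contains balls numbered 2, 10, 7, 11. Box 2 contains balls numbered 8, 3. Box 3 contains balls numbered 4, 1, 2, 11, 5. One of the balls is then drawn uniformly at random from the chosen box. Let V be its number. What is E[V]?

E[V | box 1] = (2+10+7+11)/4 = 15/2.
E[V | box 2] = (8+3)/2 = 11/2.
E[V | box 3] = (4+1+2+11+5)/5 = 23/5.
E[V] = (1/3)·(15/2) + (1/3)·(11/2) + (1/3)·(23/5) = 88/15.

88/15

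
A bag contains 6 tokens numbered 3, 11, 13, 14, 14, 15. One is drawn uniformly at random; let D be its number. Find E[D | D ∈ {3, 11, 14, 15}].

P(D ∈ {3, 11, 14, 15}) = 5/6.
Σ over the event: 3·1/6 + 11·1/6 + 14·1/3 + 15·1/6 = 19/2.
E[D | D ∈ {3, 11, 14, 15}] = (19/2) / (5/6) = 57/5.

57/5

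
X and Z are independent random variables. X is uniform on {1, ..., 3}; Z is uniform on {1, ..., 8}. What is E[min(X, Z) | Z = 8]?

Outcomes with Z = 8: (1,8), (2,8), (3,8), each with probability 1/24.
E[min(X, Z) | Z = 8] = (1 + 2 + 3) / 3 = 2.

2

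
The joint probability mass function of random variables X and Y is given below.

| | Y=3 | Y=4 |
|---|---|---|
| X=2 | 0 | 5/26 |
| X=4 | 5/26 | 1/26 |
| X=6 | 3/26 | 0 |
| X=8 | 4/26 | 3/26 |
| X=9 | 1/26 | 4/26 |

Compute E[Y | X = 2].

P(X = 2) = 5/26.
Σ Y·P over the event = 4·(5/26) = 10/13.
E[Y | X = 2] = (10/13) / (5/26) = 4.

4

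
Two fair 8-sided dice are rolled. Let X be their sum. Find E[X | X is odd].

9

P(X is odd) = 1/2.
Σ over the event: 3·1/32 + 5·1/16 + 7·3/32 + 9·1/8 + 11·3/32 + 13·1/16 + 15·1/32 = 9/2.
E[X | X is odd] = (9/2) / (1/2) = 9.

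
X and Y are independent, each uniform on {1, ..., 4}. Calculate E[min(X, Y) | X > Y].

Outcomes with X > Y: (2,1), (3,1), (3,2), (4,1), (4,2), (4,3), each with probability 1/16.
E[min(X, Y) | X > Y] = (1 + 1 + 2 + 1 + 2 + 3) / 6 = 5/3.

5/3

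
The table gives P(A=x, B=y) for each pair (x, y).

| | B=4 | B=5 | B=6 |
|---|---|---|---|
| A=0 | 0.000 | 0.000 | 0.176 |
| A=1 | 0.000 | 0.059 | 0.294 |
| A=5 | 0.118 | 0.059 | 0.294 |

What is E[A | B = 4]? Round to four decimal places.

P(B = 4) = 0.118.
Σ A·P over the event = 5·(0.118) = 0.590.
E[A | B = 4] = (0.590) / (0.118) = 5.0000.

5.0000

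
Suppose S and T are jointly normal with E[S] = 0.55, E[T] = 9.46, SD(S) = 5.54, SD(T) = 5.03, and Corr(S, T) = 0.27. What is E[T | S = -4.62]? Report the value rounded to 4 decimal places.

8.1926

E[T | S=x] = μ_T + ρ(σ_T/σ_S)(x − μ_S) for jointly normal variables.
E[T | S=-4.62] = 9.46 + (0.27)·(5.03/5.54)·(-4.62 − (0.55)) = 9.46 + (0.24514)·(-5.17) = 8.1926.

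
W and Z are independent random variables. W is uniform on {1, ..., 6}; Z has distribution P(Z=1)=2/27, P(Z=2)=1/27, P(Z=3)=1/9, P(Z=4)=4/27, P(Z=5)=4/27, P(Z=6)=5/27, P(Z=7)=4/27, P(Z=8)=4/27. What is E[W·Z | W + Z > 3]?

P(W + Z > 3) = 157/162.
Summing WZ·P(x,y) over outcomes with W + Z > 3 gives 2911/162.
E[W·Z | W + Z > 3] = (2911/162) / (157/162) = 2911/157.

2911/157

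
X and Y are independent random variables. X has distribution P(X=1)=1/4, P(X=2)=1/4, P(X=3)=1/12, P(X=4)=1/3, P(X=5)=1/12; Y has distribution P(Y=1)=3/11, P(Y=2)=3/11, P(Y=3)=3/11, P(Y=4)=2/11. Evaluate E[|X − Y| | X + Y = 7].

P(X + Y = 7) = 17/132.
Summing |X−Y|·P(x,y) over outcomes with X + Y = 7 gives 23/132.
E[|X − Y| | X + Y = 7] = (23/132) / (17/132) = 23/17.

23/17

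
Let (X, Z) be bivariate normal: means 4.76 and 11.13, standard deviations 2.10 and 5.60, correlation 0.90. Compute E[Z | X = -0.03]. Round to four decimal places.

E[Z | X=x] = μ_Z + ρ(σ_Z/σ_X)(x − μ_X) for jointly normal variables.
E[Z | X=-0.03] = 11.13 + (0.90)·(5.60/2.10)·(-0.03 − (4.76)) = 11.13 + (2.4)·(-4.79) = -0.3660.

-0.3660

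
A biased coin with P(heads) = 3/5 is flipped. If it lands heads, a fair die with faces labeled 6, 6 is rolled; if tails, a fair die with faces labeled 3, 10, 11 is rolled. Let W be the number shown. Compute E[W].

E[W | heads] = (6+6)/2 = 6.
E[W | tails] = (3+10+11)/3 = 8.
By the law of total expectation,
E[W] = (3/5)·(6) + (2/5)·(8) = 34/5.

34/5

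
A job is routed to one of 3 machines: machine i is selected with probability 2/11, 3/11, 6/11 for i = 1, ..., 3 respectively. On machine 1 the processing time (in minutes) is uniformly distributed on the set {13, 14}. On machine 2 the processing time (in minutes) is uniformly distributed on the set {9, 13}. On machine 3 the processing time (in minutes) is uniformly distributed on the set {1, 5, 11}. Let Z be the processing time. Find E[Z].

E[Z | machine 1] = (13+14)/2 = 27/2.
E[Z | machine 2] = (9+13)/2 = 11.
E[Z | machine 3] = (1+5+11)/3 = 17/3.
By the law of total expectation,
E[Z] = (2/11)·(27/2) + (3/11)·(11) + (6/11)·(17/3) = 94/11.

94/11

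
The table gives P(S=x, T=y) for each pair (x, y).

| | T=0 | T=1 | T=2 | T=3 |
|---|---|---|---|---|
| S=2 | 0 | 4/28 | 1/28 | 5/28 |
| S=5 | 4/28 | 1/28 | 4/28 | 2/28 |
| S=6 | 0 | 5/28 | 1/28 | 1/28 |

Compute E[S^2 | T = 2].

P(T = 2) = 3/14.
Σ S^2·P over the event = 4·(1/28) + 25·(4/28) + 36·(1/28) = 5.
E[S^2 | T = 2] = (5) / (3/14) = 70/3.

70/3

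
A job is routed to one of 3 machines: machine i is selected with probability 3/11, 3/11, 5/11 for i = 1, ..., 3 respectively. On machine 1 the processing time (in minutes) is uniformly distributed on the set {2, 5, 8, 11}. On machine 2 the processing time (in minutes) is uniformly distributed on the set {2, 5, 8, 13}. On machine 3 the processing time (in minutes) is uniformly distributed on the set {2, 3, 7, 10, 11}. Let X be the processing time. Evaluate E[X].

147/22

E[X | machine 1] = (2+5+8+11)/4 = 13/2.
E[X | machine 2] = (2+5+8+13)/4 = 7.
E[X | machine 3] = (2+3+7+10+11)/5 = 33/5.
By the law of total expectation,
E[X] = (3/11)·(13/2) + (3/11)·(7) + (5/11)·(33/5) = 147/22.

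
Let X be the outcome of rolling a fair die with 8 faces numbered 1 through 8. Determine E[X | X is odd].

Given X is odd, X is equally likely to be any of {1, 3, 5, 7}.
E[X | X is odd] = (1 + 3 + 5 + 7) / 4 = 4.

4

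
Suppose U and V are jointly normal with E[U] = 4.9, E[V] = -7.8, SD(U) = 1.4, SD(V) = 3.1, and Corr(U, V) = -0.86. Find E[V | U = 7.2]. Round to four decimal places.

E[V | U=x] = μ_V + ρ(σ_V/σ_U)(x − μ_U) for jointly normal variables.
E[V | U=7.2] = -7.8 + (-0.86)·(3.1/1.4)·(7.2 − (4.9)) = -7.8 + (-1.9043)·(2.3) = -12.1799.

-12.1799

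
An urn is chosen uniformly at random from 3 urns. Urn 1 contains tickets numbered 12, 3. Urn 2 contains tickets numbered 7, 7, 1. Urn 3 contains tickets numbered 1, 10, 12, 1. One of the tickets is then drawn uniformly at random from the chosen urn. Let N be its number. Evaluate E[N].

E[N | urn 1] = (12+3)/2 = 15/2.
E[N | urn 2] = (7+7+1)/3 = 5.
E[N | urn 3] = (1+10+12+1)/4 = 6.
By the law of total expectation,
E[N] = (1/3)·(15/2) + (1/3)·(5) + (1/3)·(6) = 37/6.

37/6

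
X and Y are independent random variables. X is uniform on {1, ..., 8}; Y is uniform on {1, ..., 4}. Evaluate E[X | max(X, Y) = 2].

5/3

Outcomes with max(X, Y) = 2: (1,2), (2,1), (2,2), each with probability 1/32.
E[X | max(X, Y) = 2] = (1 + 2 + 2) / 3 = 5/3.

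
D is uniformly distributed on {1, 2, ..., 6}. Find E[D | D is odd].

Given D is odd, D is equally likely to be any of {1, 3, 5}.
E[D | D is odd] = (1 + 3 + 5) / 3 = 3.

3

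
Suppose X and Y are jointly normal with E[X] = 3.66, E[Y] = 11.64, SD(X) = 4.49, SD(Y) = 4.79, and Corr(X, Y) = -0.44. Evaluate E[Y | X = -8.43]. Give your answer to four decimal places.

17.3150

For a bivariate normal, E[Y | X=x] = μ_Y + ρ·(σ_Y/σ_X)·(x − μ_X).
E[Y | X=-8.43] = 11.64 + (-0.44)·(4.79/4.49)·(-8.43 − (3.66)) = 11.64 + (-0.4694)·(-12.09) = 17.3150.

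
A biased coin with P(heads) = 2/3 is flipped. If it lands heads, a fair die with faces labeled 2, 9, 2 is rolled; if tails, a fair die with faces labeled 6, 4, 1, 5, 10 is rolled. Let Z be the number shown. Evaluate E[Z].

208/45

E[Z | heads] = (2+9+2)/3 = 13/3.
E[Z | tails] = (6+4+1+5+10)/5 = 26/5.
By the law of total expectation,
E[Z] = (2/3)·(13/3) + (1/3)·(26/5) = 208/45.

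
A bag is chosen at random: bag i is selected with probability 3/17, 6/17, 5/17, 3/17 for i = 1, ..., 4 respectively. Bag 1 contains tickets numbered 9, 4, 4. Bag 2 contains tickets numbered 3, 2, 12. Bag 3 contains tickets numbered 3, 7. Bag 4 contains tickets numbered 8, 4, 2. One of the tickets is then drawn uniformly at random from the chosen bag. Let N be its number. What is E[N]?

E[N | bag 1] = (9+4+4)/3 = 17/3.
E[N | bag 2] = (3+2+12)/3 = 17/3.
E[N | bag 3] = (3+7)/2 = 5.
E[N | bag 4] = (8+4+2)/3 = 14/3.
E[N] = (3/17)·(17/3) + (6/17)·(17/3) + (5/17)·(5) + (3/17)·(14/3) = 90/17.

90/17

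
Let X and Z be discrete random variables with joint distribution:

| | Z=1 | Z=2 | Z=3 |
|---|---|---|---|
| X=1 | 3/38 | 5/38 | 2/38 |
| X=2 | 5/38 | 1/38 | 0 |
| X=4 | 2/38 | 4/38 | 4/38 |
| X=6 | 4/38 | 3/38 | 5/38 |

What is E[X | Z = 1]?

45/14

P(Z = 1) = 7/19.
Σ X·P over the event = 1·(3/38) + 2·(5/38) + 4·(2/38) + 6·(4/38) = 45/38.
E[X | Z = 1] = (45/38) / (7/19) = 45/14.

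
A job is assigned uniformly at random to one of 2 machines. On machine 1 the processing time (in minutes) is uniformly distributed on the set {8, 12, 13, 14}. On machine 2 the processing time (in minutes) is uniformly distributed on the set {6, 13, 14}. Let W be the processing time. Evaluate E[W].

E[W | machine 1] = (8+12+13+14)/4 = 47/4.
E[W | machine 2] = (6+13+14)/3 = 11.
E[W] = (1/2)·(47/4) + (1/2)·(11) = 91/8.

91/8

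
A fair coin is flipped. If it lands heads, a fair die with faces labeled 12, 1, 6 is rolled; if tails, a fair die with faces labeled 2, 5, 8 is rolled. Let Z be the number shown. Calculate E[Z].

E[Z | heads] = (12+1+6)/3 = 19/3.
E[Z | tails] = (2+5+8)/3 = 5.
E[Z] = (1/2)·(19/3) + (1/2)·(5) = 17/3.

17/3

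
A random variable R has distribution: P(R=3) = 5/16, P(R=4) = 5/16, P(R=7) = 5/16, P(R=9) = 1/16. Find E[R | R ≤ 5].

7/2

P(R ≤ 5) = 5/8.
Σ over the event: 3·5/16 + 4·5/16 = 35/16.
E[R | R ≤ 5] = (35/16) / (5/8) = 7/2.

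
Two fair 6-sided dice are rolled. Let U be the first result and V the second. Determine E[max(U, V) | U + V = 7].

5

P(U + V = 7) = 1/6.
Summing max(U,V)·P(x,y) over outcomes with U + V = 7 gives 5/6.
E[max(U, V) | U + V = 7] = (5/6) / (1/6) = 5.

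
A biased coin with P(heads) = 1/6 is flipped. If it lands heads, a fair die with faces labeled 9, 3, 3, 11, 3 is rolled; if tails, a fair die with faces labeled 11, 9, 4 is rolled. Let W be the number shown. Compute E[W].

E[W | heads] = (9+3+3+11+3)/5 = 29/5.
E[W | tails] = (11+9+4)/3 = 8.
By the law of total expectation,
E[W] = (1/6)·(29/5) + (5/6)·(8) = 229/30.

229/30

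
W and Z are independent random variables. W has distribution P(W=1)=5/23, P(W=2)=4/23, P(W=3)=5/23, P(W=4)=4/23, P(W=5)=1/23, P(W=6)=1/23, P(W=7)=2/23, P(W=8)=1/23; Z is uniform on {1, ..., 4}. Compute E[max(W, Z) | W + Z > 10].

15/2

P(W + Z > 10) = 1/23.
Summing max(W,Z)·P(x,y) over outcomes with W + Z > 10 gives 15/46.
E[max(W, Z) | W + Z > 10] = (15/46) / (1/23) = 15/2.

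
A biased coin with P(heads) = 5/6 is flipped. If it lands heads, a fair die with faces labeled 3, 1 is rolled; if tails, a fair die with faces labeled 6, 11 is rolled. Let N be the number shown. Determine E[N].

37/12

E[N | heads] = (3+1)/2 = 2.
E[N | tails] = (6+11)/2 = 17/2.
By the law of total expectation,
E[N] = (5/6)·(2) + (1/6)·(17/2) = 37/12.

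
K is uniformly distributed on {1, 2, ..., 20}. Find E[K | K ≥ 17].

Given K ≥ 17, K is equally likely to be any of {17, 18, 19, 20}.
E[K | K ≥ 17] = (17 + 18 + 19 + 20) / 4 = 37/2.

37/2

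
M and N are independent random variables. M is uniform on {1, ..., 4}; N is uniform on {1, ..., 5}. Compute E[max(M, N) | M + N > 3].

65/17

P(M + N > 3) = 17/20.
Summing max(M,N)·P(x,y) over outcomes with M + N > 3 gives 13/4.
E[max(M, N) | M + N > 3] = (13/4) / (17/20) = 65/17.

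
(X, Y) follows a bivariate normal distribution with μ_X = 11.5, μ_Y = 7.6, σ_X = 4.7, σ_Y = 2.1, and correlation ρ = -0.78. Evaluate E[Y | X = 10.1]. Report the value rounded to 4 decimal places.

E[Y | X=x] = μ_Y + ρ(σ_Y/σ_X)(x − μ_X) for jointly normal variables.
E[Y | X=10.1] = 7.6 + (-0.78)·(2.1/4.7)·(10.1 − (11.5)) = 7.6 + (-0.34851)·(-1.4) = 8.0879.

8.0879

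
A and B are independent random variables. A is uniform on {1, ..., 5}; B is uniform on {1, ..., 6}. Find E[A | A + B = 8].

Outcomes with A + B = 8: (2,6), (3,5), (4,4), (5,3), each with probability 1/30.
E[A | A + B = 8] = (2 + 3 + 4 + 5) / 4 = 7/2.

7/2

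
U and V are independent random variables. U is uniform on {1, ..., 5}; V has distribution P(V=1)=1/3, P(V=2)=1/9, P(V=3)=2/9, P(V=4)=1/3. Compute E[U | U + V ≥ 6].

P(U + V ≥ 6) = 23/45.
Summing U·P(x,y) over outcomes with U + V ≥ 6 gives 2.
E[U | U + V ≥ 6] = (2) / (23/45) = 90/23.

90/23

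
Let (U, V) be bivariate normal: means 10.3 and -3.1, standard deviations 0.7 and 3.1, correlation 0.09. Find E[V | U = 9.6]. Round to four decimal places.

The regression of V on U has slope ρ·σ_V/σ_U and passes through (μ_U, μ_V).
E[V | U=9.6] = -3.1 + (0.09)·(3.1/0.7)·(9.6 − (10.3)) = -3.1 + (0.39857)·(-0.7) = -3.3790.

-3.3790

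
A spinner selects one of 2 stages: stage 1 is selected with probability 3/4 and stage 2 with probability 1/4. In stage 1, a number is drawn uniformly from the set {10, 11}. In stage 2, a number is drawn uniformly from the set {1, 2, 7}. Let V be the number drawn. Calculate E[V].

209/24

E[V | stage 1] = (10+11)/2 = 21/2.
E[V | stage 2] = (1+2+7)/3 = 10/3.
By the law of total expectation,
E[V] = (3/4)·(21/2) + (1/4)·(10/3) = 209/24.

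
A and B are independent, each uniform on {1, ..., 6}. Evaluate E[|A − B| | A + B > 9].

Outcomes with A + B > 9: (4,6), (5,5), (5,6), (6,4), (6,5), (6,6), each with probability 1/36.
E[|A − B| | A + B > 9] = (2 + 0 + 1 + 2 + 1 + 0) / 6 = 1.

1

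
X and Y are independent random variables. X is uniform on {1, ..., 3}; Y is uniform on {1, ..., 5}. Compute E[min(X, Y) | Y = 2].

5/3

P(Y = 2) = 1/5.
Summing min(X,Y)·P(x,y) over outcomes with Y = 2 gives 1/3.
E[min(X, Y) | Y = 2] = (1/3) / (1/5) = 5/3.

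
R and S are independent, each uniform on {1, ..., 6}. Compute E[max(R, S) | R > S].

14/3

P(R > S) = 5/12.
Summing max(R,S)·P(x,y) over outcomes with R > S gives 35/18.
E[max(R, S) | R > S] = (35/18) / (5/12) = 14/3.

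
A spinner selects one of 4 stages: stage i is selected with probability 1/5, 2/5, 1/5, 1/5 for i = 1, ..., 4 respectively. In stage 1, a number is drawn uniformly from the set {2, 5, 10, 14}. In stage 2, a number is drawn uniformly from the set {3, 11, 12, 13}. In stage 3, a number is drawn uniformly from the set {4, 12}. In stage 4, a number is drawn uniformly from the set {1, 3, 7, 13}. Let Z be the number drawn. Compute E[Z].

33/4

E[Z | stage 1] = (2+5+10+14)/4 = 31/4.
E[Z | stage 2] = (3+11+12+13)/4 = 39/4.
E[Z | stage 3] = (4+12)/2 = 8.
E[Z | stage 4] = (1+3+7+13)/4 = 6.
E[Z] = (1/5)·(31/4) + (2/5)·(39/4) + (1/5)·(8) + (1/5)·(6) = 33/4.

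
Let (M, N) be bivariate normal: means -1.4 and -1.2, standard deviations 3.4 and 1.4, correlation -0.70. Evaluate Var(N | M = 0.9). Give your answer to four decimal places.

0.9996

The conditional variance in a bivariate normal is σ_N²(1 − ρ²), independent of x.
Var(N | M=0.9) = (1.4)²·(1 − (-0.70)²) = 1.96·0.51 = 0.9996.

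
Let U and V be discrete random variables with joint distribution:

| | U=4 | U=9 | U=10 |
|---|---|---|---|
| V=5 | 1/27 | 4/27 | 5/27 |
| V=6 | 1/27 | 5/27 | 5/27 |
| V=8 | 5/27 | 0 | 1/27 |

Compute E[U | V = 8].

P(V = 8) = 2/9.
Σ U·P over the event = 4·(5/27) + 10·(1/27) = 10/9.
E[U | V = 8] = (10/9) / (2/9) = 5.

5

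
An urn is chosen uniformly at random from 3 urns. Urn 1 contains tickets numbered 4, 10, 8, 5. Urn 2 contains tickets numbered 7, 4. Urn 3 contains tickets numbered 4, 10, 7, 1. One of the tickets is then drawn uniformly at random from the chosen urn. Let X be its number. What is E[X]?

71/12

E[X | urn 1] = (4+10+8+5)/4 = 27/4.
E[X | urn 2] = (7+4)/2 = 11/2.
E[X | urn 3] = (4+10+7+1)/4 = 11/2.
E[X] = (1/3)·(27/4) + (1/3)·(11/2) + (1/3)·(11/2) = 71/12.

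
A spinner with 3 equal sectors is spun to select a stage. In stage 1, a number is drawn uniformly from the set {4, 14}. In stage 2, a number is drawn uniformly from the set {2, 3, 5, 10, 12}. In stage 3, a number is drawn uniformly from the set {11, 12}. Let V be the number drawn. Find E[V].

E[V | stage 1] = (4+14)/2 = 9.
E[V | stage 2] = (2+3+5+10+12)/5 = 32/5.
E[V | stage 3] = (11+12)/2 = 23/2.
By the law of total expectation,
E[V] = (1/3)·(9) + (1/3)·(32/5) + (1/3)·(23/2) = 269/30.

269/30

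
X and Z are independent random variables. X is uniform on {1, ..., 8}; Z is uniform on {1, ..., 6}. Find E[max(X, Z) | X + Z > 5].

P(X + Z > 5) = 19/24.
Summing max(X,Z)·P(x,y) over outcomes with X + Z > 5 gives 14/3.
E[max(X, Z) | X + Z > 5] = (14/3) / (19/24) = 112/19.

112/19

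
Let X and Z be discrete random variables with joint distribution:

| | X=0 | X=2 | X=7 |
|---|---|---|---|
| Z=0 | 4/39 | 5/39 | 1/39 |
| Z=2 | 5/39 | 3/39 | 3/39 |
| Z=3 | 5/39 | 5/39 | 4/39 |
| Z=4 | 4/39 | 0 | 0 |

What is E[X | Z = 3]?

P(Z = 3) = 14/39.
Σ X·P over the event = 0·(5/39) + 2·(5/39) + 7·(4/39) = 38/39.
E[X | Z = 3] = (38/39) / (14/39) = 19/7.

19/7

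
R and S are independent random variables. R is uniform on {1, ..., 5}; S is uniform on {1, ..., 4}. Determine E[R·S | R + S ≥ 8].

Outcomes with R + S ≥ 8: (4,4), (5,3), (5,4), each with probability 1/20.
E[R·S | R + S ≥ 8] = (16 + 15 + 20) / 3 = 17.

17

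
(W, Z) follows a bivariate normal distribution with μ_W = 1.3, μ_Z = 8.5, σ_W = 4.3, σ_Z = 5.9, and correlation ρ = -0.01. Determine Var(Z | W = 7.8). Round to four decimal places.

34.8065

Var(Z | W=x) = (1 − ρ²)·σ_Z².
Var(Z | W=7.8) = (5.9)²·(1 − (-0.01)²) = 34.81·0.9999 = 34.8065.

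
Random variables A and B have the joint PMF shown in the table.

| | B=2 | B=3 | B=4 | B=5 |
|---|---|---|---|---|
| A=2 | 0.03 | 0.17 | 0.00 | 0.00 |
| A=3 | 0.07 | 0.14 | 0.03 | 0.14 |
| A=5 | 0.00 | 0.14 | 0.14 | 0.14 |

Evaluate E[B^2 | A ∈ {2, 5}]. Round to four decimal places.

P(A ∈ {2, 5}) = 0.62.
Σ B^2·P over the event = 4·(0.03) + 9·(0.17) + 9·(0.14) + 16·(0.14) + 25·(0.14) = 8.65.
E[B^2 | A ∈ {2, 5}] = (8.65) / (0.62) = 13.9516.

13.9516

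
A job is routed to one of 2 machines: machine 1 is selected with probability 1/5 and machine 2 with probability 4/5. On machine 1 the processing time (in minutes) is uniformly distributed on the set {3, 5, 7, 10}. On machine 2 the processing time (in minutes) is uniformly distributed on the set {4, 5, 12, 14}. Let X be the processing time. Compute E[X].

33/4

E[X | machine 1] = (3+5+7+10)/4 = 25/4.
E[X | machine 2] = (4+5+12+14)/4 = 35/4.
By the law of total expectation,
E[X] = (1/5)·(25/4) + (4/5)·(35/4) = 33/4.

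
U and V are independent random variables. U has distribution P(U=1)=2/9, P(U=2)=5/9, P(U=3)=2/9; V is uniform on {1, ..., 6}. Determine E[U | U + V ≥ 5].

P(U + V ≥ 5) = 2/3.
Summing U·P(x,y) over outcomes with U + V ≥ 5 gives 38/27.
E[U | U + V ≥ 5] = (38/27) / (2/3) = 19/9.

19/9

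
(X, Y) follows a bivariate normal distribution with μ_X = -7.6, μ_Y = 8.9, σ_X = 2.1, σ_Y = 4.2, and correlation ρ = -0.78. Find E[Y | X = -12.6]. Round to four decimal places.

16.7000

The regression of Y on X has slope ρ·σ_Y/σ_X and passes through (μ_X, μ_Y).
E[Y | X=-12.6] = 8.9 + (-0.78)·(4.2/2.1)·(-12.6 − (-7.6)) = 8.9 + (-1.56)·(-5) = 16.7000.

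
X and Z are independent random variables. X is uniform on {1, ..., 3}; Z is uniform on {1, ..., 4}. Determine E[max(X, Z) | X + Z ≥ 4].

Outcomes with X + Z ≥ 4: (1,3), (1,4), (2,2), (2,3), (2,4), (3,1), (3,2), (3,3), (3,4), each with probability 1/12.
E[max(X, Z) | X + Z ≥ 4] = (3 + 4 + 2 + 3 + 4 + 3 + 3 + 3 + 4) / 9 = 29/9.

29/9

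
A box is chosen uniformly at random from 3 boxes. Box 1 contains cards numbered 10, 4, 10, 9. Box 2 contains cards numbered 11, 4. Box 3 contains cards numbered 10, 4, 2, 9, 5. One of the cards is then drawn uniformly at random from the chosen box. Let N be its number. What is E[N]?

29/4

E[N | box 1] = (10+4+10+9)/4 = 33/4.
E[N | box 2] = (11+4)/2 = 15/2.
E[N | box 3] = (10+4+2+9+5)/5 = 6.
By the law of total expectation,
E[N] = (1/3)·(33/4) + (1/3)·(15/2) + (1/3)·(6) = 29/4.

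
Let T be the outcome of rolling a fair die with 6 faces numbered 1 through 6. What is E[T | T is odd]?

Given T is odd, T is equally likely to be any of {1, 3, 5}.
E[T | T is odd] = (1 + 3 + 5) / 3 = 3.

3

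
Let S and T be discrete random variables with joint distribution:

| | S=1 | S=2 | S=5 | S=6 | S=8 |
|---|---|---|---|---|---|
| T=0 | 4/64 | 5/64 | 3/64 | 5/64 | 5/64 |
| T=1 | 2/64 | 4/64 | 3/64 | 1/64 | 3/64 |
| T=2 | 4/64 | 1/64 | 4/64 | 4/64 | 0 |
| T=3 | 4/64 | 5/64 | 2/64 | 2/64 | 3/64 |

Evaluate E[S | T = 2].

50/13

P(T = 2) = 13/64.
Summing S·P(S=x,T=y) over the conditioning event gives 25/32.
E[S | T = 2] = (25/32) / (13/64) = 50/13.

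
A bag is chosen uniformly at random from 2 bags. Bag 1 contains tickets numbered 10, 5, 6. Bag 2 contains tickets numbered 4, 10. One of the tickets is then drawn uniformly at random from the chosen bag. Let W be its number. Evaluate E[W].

E[W | bag 1] = (10+5+6)/3 = 7.
E[W | bag 2] = (4+10)/2 = 7.
By the law of total expectation,
E[W] = (1/2)·(7) + (1/2)·(7) = 7.

7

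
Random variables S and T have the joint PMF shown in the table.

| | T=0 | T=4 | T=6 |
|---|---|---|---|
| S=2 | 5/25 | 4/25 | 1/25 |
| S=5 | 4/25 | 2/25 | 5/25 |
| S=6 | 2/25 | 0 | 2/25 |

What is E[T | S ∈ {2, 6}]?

17/7

P(S ∈ {2, 6}) = 14/25.
Σ T·P over the event = 0·(5/25) + 4·(4/25) + 6·(1/25) + 0·(2/25) + 6·(2/25) = 34/25.
E[T | S ∈ {2, 6}] = (34/25) / (14/25) = 17/7.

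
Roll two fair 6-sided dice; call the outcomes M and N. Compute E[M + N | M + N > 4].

116/15

P(M + N > 4) = 5/6.
Summing (M+N)·P(x,y) over outcomes with M + N > 4 gives 58/9.
E[M + N | M + N > 4] = (58/9) / (5/6) = 116/15.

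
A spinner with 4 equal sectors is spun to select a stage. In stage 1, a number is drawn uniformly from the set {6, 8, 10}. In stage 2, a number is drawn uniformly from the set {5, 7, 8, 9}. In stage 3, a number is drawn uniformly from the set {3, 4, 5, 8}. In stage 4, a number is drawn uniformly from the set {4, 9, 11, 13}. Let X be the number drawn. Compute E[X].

59/8

E[X | stage 1] = (6+8+10)/3 = 8.
E[X | stage 2] = (5+7+8+9)/4 = 29/4.
E[X | stage 3] = (3+4+5+8)/4 = 5.
E[X | stage 4] = (4+9+11+13)/4 = 37/4.
By the law of total expectation,
E[X] = (1/4)·(8) + (1/4)·(29/4) + (1/4)·(5) + (1/4)·(37/4) = 59/8.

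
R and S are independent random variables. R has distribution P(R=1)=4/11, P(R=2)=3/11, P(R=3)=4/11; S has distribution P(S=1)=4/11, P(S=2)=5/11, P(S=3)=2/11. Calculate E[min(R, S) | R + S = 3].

1

P(R + S = 3) = 32/121.
Summing min(R,S)·P(x,y) over outcomes with R + S = 3 gives 32/121.
E[min(R, S) | R + S = 3] = (32/121) / (32/121) = 1.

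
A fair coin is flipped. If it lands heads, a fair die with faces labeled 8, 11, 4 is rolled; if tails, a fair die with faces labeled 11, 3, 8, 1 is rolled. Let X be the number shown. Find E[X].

161/24

E[X | heads] = (8+11+4)/3 = 23/3.
E[X | tails] = (11+3+8+1)/4 = 23/4.
E[X] = (1/2)·(23/3) + (1/2)·(23/4) = 161/24.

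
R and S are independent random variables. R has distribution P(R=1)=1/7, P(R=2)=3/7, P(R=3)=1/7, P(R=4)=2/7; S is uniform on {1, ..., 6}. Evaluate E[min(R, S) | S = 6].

18/7

P(S = 6) = 1/6.
Summing min(R,S)·P(x,y) over outcomes with S = 6 gives 3/7.
E[min(R, S) | S = 6] = (3/7) / (1/6) = 18/7.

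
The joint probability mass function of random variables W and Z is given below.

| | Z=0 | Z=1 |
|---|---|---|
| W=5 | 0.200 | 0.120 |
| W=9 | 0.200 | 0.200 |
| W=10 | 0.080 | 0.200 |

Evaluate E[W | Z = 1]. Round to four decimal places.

8.4615

P(Z = 1) = 0.520.
Σ W·P over the event = 5·(0.120) + 9·(0.200) + 10·(0.200) = 4.400.
E[W | Z = 1] = (4.400) / (0.520) = 8.4615.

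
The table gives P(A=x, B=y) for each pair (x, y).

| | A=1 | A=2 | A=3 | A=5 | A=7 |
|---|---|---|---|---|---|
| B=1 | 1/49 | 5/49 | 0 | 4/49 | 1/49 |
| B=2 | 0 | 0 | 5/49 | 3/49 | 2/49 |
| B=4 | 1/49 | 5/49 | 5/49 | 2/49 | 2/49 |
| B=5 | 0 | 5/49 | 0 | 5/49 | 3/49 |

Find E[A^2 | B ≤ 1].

P(B ≤ 1) = 11/49.
Σ A^2·P over the event = 1·(1/49) + 4·(5/49) + 25·(4/49) + 49·(1/49) = 170/49.
E[A^2 | B ≤ 1] = (170/49) / (11/49) = 170/11.

170/11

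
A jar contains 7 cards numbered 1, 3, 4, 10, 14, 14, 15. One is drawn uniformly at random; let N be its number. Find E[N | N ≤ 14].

23/3

P(N ≤ 14) = 6/7.
Σ over the event: 1·1/7 + 3·1/7 + 4·1/7 + 10·1/7 + 14·2/7 = 46/7.
E[N | N ≤ 14] = (46/7) / (6/7) = 23/3.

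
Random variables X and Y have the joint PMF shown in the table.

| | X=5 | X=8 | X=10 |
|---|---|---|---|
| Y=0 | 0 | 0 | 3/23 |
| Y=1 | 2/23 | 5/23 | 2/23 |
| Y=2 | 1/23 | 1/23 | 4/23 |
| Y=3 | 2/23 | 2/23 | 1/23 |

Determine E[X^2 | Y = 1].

P(Y = 1) = 9/23.
Σ X^2·P over the event = 25·(2/23) + 64·(5/23) + 100·(2/23) = 570/23.
E[X^2 | Y = 1] = (570/23) / (9/23) = 190/3.

190/3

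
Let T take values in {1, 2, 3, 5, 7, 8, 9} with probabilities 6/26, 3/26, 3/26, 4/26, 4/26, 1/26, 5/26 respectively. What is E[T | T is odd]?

54/11

P(T is odd) = 11/13.
Σ over the event: 1·3/13 + 3·3/26 + 5·2/13 + 7·2/13 + 9·5/26 = 54/13.
E[T | T is odd] = (54/13) / (11/13) = 54/11.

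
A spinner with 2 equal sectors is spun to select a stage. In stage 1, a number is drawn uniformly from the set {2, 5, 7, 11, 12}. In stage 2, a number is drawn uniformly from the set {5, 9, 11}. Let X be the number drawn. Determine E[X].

118/15

E[X | stage 1] = (2+5+7+11+12)/5 = 37/5.
E[X | stage 2] = (5+9+11)/3 = 25/3.
By the law of total expectation,
E[X] = (1/2)·(37/5) + (1/2)·(25/3) = 118/15.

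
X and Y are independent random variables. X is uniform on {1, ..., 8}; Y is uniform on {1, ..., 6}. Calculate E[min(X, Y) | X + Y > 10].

49/10

Outcomes with X + Y > 10: (5,6), (6,5), (6,6), (7,4), (7,5), (7,6), (8,3), (8,4), (8,5), (8,6), each with probability 1/48.
E[min(X, Y) | X + Y > 10] = (5 + 5 + 6 + 4 + 5 + 6 + 3 + 4 + 5 + 6) / 10 = 49/10.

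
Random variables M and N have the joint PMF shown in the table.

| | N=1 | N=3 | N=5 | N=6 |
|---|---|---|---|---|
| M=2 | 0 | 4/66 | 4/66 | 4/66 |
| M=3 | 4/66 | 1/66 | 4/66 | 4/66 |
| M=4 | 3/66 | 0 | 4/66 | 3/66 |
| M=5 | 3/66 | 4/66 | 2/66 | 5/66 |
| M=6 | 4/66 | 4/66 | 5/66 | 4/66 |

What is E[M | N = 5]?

4

P(N = 5) = 19/66.
Summing M·P(M=x,N=y) over the conditioning event gives 38/33.
E[M | N = 5] = (38/33) / (19/66) = 4.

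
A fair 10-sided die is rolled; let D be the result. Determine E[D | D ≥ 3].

Given D ≥ 3, D is equally likely to be any of {3, 4, 5, 6, 7, 8, 9, 10}.
E[D | D ≥ 3] = (3 + 4 + 5 + 6 + 7 + 8 + 9 + 10) / 8 = 13/2.

13/2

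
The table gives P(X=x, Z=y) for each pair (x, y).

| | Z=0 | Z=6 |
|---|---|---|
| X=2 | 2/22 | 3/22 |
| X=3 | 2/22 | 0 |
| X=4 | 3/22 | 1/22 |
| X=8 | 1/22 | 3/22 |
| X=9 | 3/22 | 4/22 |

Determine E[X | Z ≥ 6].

70/11

P(Z ≥ 6) = 1/2.
Σ X·P over the event = 2·(3/22) + 4·(1/22) + 8·(3/22) + 9·(4/22) = 35/11.
E[X | Z ≥ 6] = (35/11) / (1/2) = 70/11.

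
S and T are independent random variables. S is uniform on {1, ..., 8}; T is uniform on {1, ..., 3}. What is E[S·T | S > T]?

P(S > T) = 3/4.
Summing ST·P(x,y) over outcomes with S > T gives 191/24.
E[S·T | S > T] = (191/24) / (3/4) = 191/18.

191/18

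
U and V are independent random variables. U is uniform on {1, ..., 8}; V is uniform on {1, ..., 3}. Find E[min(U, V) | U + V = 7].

P(U + V = 7) = 1/8.
Summing min(U,V)·P(x,y) over outcomes with U + V = 7 gives 1/4.
E[min(U, V) | U + V = 7] = (1/4) / (1/8) = 2.

2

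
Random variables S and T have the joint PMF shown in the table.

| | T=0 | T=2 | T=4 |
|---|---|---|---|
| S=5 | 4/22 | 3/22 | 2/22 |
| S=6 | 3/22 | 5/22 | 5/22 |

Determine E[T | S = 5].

P(S = 5) = 9/22.
Σ T·P over the event = 0·(4/22) + 2·(3/22) + 4·(2/22) = 7/11.
E[T | S = 5] = (7/11) / (9/22) = 14/9.

14/9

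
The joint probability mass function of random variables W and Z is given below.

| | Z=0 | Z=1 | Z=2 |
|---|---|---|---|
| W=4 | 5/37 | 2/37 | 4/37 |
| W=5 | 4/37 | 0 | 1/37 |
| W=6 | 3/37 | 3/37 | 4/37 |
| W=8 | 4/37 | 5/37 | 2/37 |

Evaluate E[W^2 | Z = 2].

P(Z = 2) = 11/37.
Σ W^2·P over the event = 16·(4/37) + 25·(1/37) + 36·(4/37) + 64·(2/37) = 361/37.
E[W^2 | Z = 2] = (361/37) / (11/37) = 361/11.

361/11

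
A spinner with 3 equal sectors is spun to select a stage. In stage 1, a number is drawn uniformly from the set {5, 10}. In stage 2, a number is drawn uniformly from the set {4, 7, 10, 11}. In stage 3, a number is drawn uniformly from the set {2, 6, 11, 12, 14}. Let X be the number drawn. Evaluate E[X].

49/6

E[X | stage 1] = (5+10)/2 = 15/2.
E[X | stage 2] = (4+7+10+11)/4 = 8.
E[X | stage 3] = (2+6+11+12+14)/5 = 9.
By the law of total expectation,
E[X] = (1/3)·(15/2) + (1/3)·(8) + (1/3)·(9) = 49/6.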